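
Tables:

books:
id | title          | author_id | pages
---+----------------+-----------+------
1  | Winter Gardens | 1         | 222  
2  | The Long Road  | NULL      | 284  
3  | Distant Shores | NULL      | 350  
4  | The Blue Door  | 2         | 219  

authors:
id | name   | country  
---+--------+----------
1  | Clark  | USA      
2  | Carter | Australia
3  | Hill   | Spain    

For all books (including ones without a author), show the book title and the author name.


LEFT JOIN keeps every row from books (the left table); where author_id has no match in authors, the author columns become NULL. Walk through each book:
  - book 1 (Winter Gardens): author_id=1 -> matches Clark
  - book 2 (The Long Road): author_id=NULL, no match -> kept with NULL
  - book 3 (Distant Shores): author_id=NULL, no match -> kept with NULL
  - book 4 (The Blue Door): author_id=2 -> matches Carter
All 4 rows appear; 2 have NULL author.

SQL:
SELECT a.title, b.name AS author
FROM books a
LEFT JOIN authors b ON a.author_id = b.id

Result:
title          | author
---------------+-------
Winter Gardens | Clark 
The Long Road  | NULL  
Distant Shores | NULL  
The Blue Door  | Carter


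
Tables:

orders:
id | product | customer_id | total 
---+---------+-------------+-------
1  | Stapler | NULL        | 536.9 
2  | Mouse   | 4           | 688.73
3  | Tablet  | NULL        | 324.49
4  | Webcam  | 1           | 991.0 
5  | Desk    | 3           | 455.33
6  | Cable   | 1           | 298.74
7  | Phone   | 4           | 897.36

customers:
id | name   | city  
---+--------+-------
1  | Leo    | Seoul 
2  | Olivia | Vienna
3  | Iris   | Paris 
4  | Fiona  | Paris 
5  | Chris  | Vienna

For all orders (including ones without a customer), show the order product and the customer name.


LEFT JOIN keeps every row from orders (the left table); where customer_id has no match in customers, the customer columns become NULL. Walk through each order:
  - order 1 (Stapler): customer_id=NULL, no match -> kept with NULL
  - order 2 (Mouse): customer_id=4 -> matches Fiona
  - order 3 (Tablet): customer_id=NULL, no match -> kept with NULL
  - order 4 (Webcam): customer_id=1 -> matches Leo
  - order 5 (Desk): customer_id=3 -> matches Iris
  - order 6 (Cable): customer_id=1 -> matches Leo
  - order 7 (Phone): customer_id=4 -> matches Fiona
All 7 rows appear; 2 have NULL customer.

SQL:
SELECT a.product, b.name AS customer
FROM orders a
LEFT JOIN customers b ON a.customer_id = b.id

Result:
product | customer
--------+---------
Stapler | NULL    
Mouse   | Fiona   
Tablet  | NULL    
Webcam  | Leo     
Desk    | Iris    
Cable   | Leo     
Phone   | Fiona   


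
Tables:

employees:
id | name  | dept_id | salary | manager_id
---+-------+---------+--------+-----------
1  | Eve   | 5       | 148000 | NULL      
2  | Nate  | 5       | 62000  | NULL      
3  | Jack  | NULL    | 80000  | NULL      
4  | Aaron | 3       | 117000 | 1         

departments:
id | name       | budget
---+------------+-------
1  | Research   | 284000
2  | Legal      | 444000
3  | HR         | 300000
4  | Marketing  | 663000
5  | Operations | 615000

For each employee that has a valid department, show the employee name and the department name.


INNER JOIN keeps only employees rows whose dept_id matches an id in departments. Walk through each employee:
  - employee 1 (Eve): dept_id=5 -> matches Operations
  - employee 2 (Nate): dept_id=5 -> matches Operations
  - employee 3 (Jack): dept_id=NULL, no match -> dropped
  - employee 4 (Aaron): dept_id=3 -> matches HR
So 1 of 4 rows is dropped.

SQL:
SELECT a.name, b.name AS department
FROM employees a
INNER JOIN departments b ON a.dept_id = b.id

Result:
name  | department
------+-----------
Eve   | Operations
Nate  | Operations
Aaron | HR        


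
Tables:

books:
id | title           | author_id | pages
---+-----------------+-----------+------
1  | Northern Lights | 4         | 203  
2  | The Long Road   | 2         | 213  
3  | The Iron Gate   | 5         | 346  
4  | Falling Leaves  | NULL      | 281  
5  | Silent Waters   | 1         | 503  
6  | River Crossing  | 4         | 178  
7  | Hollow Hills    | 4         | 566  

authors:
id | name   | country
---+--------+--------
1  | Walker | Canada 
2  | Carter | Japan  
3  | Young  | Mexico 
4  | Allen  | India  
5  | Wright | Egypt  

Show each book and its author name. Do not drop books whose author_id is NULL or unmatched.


LEFT JOIN keeps every row from books (the left table); where author_id has no match in authors, the author columns become NULL. Walk through each book:
  - book 1 (Northern Lights): author_id=4 -> matches Allen
  - book 2 (The Long Road): author_id=2 -> matches Carter
  - book 3 (The Iron Gate): author_id=5 -> matches Wright
  - book 4 (Falling Leaves): author_id=NULL, no match -> kept with NULL
  - book 5 (Silent Waters): author_id=1 -> matches Walker
  - book 6 (River Crossing): author_id=4 -> matches Allen
  - book 7 (Hollow Hills): author_id=4 -> matches Allen
All 7 rows appear; 1 has NULL author.

SQL:
SELECT a.title, b.name AS author
FROM books a
LEFT JOIN authors b ON a.author_id = b.id

Result:
title           | author
----------------+-------
Northern Lights | Allen 
The Long Road   | Carter
The Iron Gate   | Wright
Falling Leaves  | NULL  
Silent Waters   | Walker
River Crossing  | Allen 
Hollow Hills    | Allen 


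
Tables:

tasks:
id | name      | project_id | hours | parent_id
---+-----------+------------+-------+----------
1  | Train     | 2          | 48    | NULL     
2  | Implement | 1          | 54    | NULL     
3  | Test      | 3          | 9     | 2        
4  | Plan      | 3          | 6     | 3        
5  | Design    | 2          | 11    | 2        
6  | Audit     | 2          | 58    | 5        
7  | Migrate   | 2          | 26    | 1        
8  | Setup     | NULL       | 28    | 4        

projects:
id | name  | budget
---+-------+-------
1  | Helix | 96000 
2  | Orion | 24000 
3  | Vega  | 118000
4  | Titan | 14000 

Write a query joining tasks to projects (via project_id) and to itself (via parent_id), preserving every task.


Two LEFT JOINs from the same base table tasks: one to projects via project_id, one to tasks itself via parent_id. Both are LEFT so every task is preserved.
Match against projects:
  - task 1 (Train): project_id=2 -> matches Orion
  - task 2 (Implement): project_id=1 -> matches Helix
  - task 3 (Test): project_id=3 -> matches Vega
  - task 4 (Plan): project_id=3 -> matches Vega
  - task 5 (Design): project_id=2 -> matches Orion
  - task 6 (Audit): project_id=2 -> matches Orion
  - task 7 (Migrate): project_id=2 -> matches Orion
  - task 8 (Setup): project_id=NULL, no match -> kept with NULL
Match against tasks (self):
  - task 1 (Train): parent_id=NULL -> NULL
  - task 2 (Implement): parent_id=NULL -> NULL
  - task 3 (Test): parent_id=2 -> Implement
  - task 4 (Plan): parent_id=3 -> Test
  - task 5 (Design): parent_id=2 -> Implement
  - task 6 (Audit): parent_id=5 -> Design
  - task 7 (Migrate): parent_id=1 -> Train
  - task 8 (Setup): parent_id=4 -> Plan

SQL:
SELECT a.name, b.name AS project, c.name AS parent
FROM tasks a
LEFT JOIN projects b ON a.project_id = b.id
LEFT JOIN tasks c ON a.parent_id = c.id

Result:
name      | project | parent   
----------+---------+----------
Train     | Orion   | NULL     
Implement | Helix   | NULL     
Test      | Vega    | Implement
Plan      | Vega    | Test     
Design    | Orion   | Implement
Audit     | Orion   | Design   
Migrate   | Orion   | Train    
Setup     | NULL    | Plan     


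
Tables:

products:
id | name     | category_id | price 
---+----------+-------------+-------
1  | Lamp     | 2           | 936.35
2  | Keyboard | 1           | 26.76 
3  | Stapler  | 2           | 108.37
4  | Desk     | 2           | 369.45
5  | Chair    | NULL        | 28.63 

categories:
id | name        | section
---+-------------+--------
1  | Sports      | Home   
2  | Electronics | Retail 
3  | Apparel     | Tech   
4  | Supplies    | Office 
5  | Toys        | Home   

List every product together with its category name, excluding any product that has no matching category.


INNER JOIN keeps only products rows whose category_id matches an id in categories. Walk through each product:
  - product 1 (Lamp): category_id=2 -> matches Electronics
  - product 2 (Keyboard): category_id=1 -> matches Sports
  - product 3 (Stapler): category_id=2 -> matches Electronics
  - product 4 (Desk): category_id=2 -> matches Electronics
  - product 5 (Chair): category_id=NULL, no match -> dropped
So 1 of 5 rows is dropped.

SQL:
SELECT a.name, b.name AS category
FROM products a
INNER JOIN categories b ON a.category_id = b.id

Result:
name     | category   
---------+------------
Lamp     | Electronics
Keyboard | Sports     
Stapler  | Electronics
Desk     | Electronics


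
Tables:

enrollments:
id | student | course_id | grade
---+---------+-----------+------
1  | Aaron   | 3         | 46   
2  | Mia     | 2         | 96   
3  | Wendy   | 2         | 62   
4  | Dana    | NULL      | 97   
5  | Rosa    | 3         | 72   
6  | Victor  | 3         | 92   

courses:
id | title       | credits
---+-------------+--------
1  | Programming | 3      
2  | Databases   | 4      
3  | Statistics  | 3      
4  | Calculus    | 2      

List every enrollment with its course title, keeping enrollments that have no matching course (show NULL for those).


LEFT JOIN keeps every row from enrollments (the left table); where course_id has no match in courses, the course columns become NULL. Walk through each enrollment:
  - enrollment 1 (Aaron): course_id=3 -> matches Statistics
  - enrollment 2 (Mia): course_id=2 -> matches Databases
  - enrollment 3 (Wendy): course_id=2 -> matches Databases
  - enrollment 4 (Dana): course_id=NULL, no match -> kept with NULL
  - enrollment 5 (Rosa): course_id=3 -> matches Statistics
  - enrollment 6 (Victor): course_id=3 -> matches Statistics
All 6 rows appear; 1 has NULL course.

SQL:
SELECT a.student, b.title AS course
FROM enrollments a
LEFT JOIN courses b ON a.course_id = b.id

Result:
student | course    
--------+-----------
Aaron   | Statistics
Mia     | Databases 
Wendy   | Databases 
Dana    | NULL      
Rosa    | Statistics
Victor  | Statistics


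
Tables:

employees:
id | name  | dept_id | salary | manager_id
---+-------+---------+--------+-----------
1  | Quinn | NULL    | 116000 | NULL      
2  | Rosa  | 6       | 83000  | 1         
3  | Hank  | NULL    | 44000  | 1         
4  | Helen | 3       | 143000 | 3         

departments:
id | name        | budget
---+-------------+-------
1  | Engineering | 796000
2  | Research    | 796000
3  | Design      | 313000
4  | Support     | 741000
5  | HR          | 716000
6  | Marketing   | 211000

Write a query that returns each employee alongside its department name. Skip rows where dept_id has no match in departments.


INNER JOIN keeps only employees rows whose dept_id matches an id in departments. Walk through each employee:
  - employee 1 (Quinn): dept_id=NULL, no match -> dropped
  - employee 2 (Rosa): dept_id=6 -> matches Marketing
  - employee 3 (Hank): dept_id=NULL, no match -> dropped
  - employee 4 (Helen): dept_id=3 -> matches Design
So 2 of 4 rows are dropped.

SQL:
SELECT a.name, b.name AS department
FROM employees a
INNER JOIN departments b ON a.dept_id = b.id

Result:
name  | department
------+-----------
Rosa  | Marketing 
Helen | Design    


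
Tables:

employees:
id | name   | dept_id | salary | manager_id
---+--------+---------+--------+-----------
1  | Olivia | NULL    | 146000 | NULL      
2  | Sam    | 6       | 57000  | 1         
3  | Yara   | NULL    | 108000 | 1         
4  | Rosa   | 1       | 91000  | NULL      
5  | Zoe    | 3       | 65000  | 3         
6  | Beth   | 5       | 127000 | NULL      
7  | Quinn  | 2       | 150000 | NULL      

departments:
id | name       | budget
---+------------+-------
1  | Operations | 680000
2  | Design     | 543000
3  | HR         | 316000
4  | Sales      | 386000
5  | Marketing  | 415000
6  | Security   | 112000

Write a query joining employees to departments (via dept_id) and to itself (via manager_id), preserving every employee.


Two LEFT JOINs from the same base table employees: one to departments via dept_id, one to employees itself via manager_id. Both are LEFT so every employee is preserved.
Match against departments:
  - employee 1 (Olivia): dept_id=NULL, no match -> kept with NULL
  - employee 2 (Sam): dept_id=6 -> matches Security
  - employee 3 (Yara): dept_id=NULL, no match -> kept with NULL
  - employee 4 (Rosa): dept_id=1 -> matches Operations
  - employee 5 (Zoe): dept_id=3 -> matches HR
  - employee 6 (Beth): dept_id=5 -> matches Marketing
  - employee 7 (Quinn): dept_id=2 -> matches Design
Match against employees (self):
  - employee 1 (Olivia): manager_id=NULL -> NULL
  - employee 2 (Sam): manager_id=1 -> Olivia
  - employee 3 (Yara): manager_id=1 -> Olivia
  - employee 4 (Rosa): manager_id=NULL -> NULL
  - employee 5 (Zoe): manager_id=3 -> Yara
  - employee 6 (Beth): manager_id=NULL -> NULL
  - employee 7 (Quinn): manager_id=NULL -> NULL

SQL:
SELECT a.name, b.name AS department, c.name AS manager
FROM employees a
LEFT JOIN departments b ON a.dept_id = b.id
LEFT JOIN employees c ON a.manager_id = c.id

Result:
name   | department | manager
-------+------------+--------
Olivia | NULL       | NULL   
Sam    | Security   | Olivia 
Yara   | NULL       | Olivia 
Rosa   | Operations | NULL   
Zoe    | HR         | Yara   
Beth   | Marketing  | NULL   
Quinn  | Design     | NULL   


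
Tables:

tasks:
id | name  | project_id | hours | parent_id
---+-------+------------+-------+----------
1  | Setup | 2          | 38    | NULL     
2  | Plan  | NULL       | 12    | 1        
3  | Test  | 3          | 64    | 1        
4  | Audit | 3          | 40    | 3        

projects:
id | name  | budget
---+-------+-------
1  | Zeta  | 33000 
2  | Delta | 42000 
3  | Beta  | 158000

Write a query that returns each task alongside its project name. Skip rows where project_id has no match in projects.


INNER JOIN keeps only tasks rows whose project_id matches an id in projects. Walk through each task:
  - task 1 (Setup): project_id=2 -> matches Delta
  - task 2 (Plan): project_id=NULL, no match -> dropped
  - task 3 (Test): project_id=3 -> matches Beta
  - task 4 (Audit): project_id=3 -> matches Beta
So 1 of 4 rows is dropped.

SQL:
SELECT a.name, b.name AS project
FROM tasks a
INNER JOIN projects b ON a.project_id = b.id

Result:
name  | project
------+--------
Setup | Delta  
Test  | Beta   
Audit | Beta   


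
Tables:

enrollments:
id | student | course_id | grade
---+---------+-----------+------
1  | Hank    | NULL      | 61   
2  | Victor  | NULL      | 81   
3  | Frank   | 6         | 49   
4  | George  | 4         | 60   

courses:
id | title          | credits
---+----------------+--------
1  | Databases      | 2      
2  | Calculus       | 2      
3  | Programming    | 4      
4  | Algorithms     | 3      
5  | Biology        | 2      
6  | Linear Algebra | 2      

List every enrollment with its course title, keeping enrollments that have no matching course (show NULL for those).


LEFT JOIN keeps every row from enrollments (the left table); where course_id has no match in courses, the course columns become NULL. Walk through each enrollment:
  - enrollment 1 (Hank): course_id=NULL, no match -> kept with NULL
  - enrollment 2 (Victor): course_id=NULL, no match -> kept with NULL
  - enrollment 3 (Frank): course_id=6 -> matches Linear Algebra
  - enrollment 4 (George): course_id=4 -> matches Algorithms
All 4 rows appear; 2 have NULL course.

SQL:
SELECT a.student, b.title AS course
FROM enrollments a
LEFT JOIN courses b ON a.course_id = b.id

Result:
student | course        
--------+---------------
Hank    | NULL          
Victor  | NULL          
Frank   | Linear Algebra
George  | Algorithms    


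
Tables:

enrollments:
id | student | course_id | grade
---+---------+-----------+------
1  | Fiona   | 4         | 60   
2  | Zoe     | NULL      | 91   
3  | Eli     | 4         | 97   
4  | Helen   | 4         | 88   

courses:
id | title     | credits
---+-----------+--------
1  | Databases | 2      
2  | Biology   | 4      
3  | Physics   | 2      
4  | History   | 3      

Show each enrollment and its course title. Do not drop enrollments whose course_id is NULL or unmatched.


LEFT JOIN keeps every row from enrollments (the left table); where course_id has no match in courses, the course columns become NULL. Walk through each enrollment:
  - enrollment 1 (Fiona): course_id=4 -> matches History
  - enrollment 2 (Zoe): course_id=NULL, no match -> kept with NULL
  - enrollment 3 (Eli): course_id=4 -> matches History
  - enrollment 4 (Helen): course_id=4 -> matches History
All 4 rows appear; 1 has NULL course.

SQL:
SELECT a.student, b.title AS course
FROM enrollments a
LEFT JOIN courses b ON a.course_id = b.id

Result:
student | course 
--------+--------
Fiona   | History
Zoe     | NULL   
Eli     | History
Helen   | History


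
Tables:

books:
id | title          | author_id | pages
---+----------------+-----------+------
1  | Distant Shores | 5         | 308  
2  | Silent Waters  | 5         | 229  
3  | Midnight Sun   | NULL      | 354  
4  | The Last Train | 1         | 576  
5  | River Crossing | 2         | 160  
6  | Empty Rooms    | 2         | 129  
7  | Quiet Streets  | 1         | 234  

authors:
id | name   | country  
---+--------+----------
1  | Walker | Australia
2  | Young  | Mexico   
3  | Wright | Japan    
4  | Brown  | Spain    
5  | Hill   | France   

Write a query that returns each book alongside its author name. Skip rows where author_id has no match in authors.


INNER JOIN keeps only books rows whose author_id matches an id in authors. Walk through each book:
  - book 1 (Distant Shores): author_id=5 -> matches Hill
  - book 2 (Silent Waters): author_id=5 -> matches Hill
  - book 3 (Midnight Sun): author_id=NULL, no match -> dropped
  - book 4 (The Last Train): author_id=1 -> matches Walker
  - book 5 (River Crossing): author_id=2 -> matches Young
  - book 6 (Empty Rooms): author_id=2 -> matches Young
  - book 7 (Quiet Streets): author_id=1 -> matches Walker
So 1 of 7 rows is dropped.

SQL:
SELECT a.title, b.name AS author
FROM books a
INNER JOIN authors b ON a.author_id = b.id

Result:
title          | author
---------------+-------
Distant Shores | Hill  
Silent Waters  | Hill  
The Last Train | Walker
River Crossing | Young 
Empty Rooms    | Young 
Quiet Streets  | Walker


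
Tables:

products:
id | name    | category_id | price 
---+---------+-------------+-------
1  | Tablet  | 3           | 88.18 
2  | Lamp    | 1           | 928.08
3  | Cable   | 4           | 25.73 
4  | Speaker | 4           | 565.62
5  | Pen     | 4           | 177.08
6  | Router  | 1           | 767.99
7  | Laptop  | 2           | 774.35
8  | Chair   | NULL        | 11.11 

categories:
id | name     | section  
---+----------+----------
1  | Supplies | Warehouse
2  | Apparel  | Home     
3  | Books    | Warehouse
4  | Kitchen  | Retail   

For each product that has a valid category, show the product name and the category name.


INNER JOIN keeps only products rows whose category_id matches an id in categories. Walk through each product:
  - product 1 (Tablet): category_id=3 -> matches Books
  - product 2 (Lamp): category_id=1 -> matches Supplies
  - product 3 (Cable): category_id=4 -> matches Kitchen
  - product 4 (Speaker): category_id=4 -> matches Kitchen
  - product 5 (Pen): category_id=4 -> matches Kitchen
  - product 6 (Router): category_id=1 -> matches Supplies
  - product 7 (Laptop): category_id=2 -> matches Apparel
  - product 8 (Chair): category_id=NULL, no match -> dropped
So 1 of 8 rows is dropped.

SQL:
SELECT a.name, b.name AS category
FROM products a
INNER JOIN categories b ON a.category_id = b.id

Result:
name    | category
--------+---------
Tablet  | Books   
Lamp    | Supplies
Cable   | Kitchen 
Speaker | Kitchen 
Pen     | Kitchen 
Router  | Supplies
Laptop  | Apparel 


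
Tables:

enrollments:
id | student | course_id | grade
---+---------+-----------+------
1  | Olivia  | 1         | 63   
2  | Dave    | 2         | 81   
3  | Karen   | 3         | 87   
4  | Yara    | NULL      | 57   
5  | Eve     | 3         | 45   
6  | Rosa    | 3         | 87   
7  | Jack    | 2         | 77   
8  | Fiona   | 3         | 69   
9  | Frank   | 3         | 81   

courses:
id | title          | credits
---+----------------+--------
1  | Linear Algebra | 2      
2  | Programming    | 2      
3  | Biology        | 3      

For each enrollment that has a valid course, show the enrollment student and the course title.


INNER JOIN keeps only enrollments rows whose course_id matches an id in courses. Walk through each enrollment:
  - enrollment 1 (Olivia): course_id=1 -> matches Linear Algebra
  - enrollment 2 (Dave): course_id=2 -> matches Programming
  - enrollment 3 (Karen): course_id=3 -> matches Biology
  - enrollment 4 (Yara): course_id=NULL, no match -> dropped
  - enrollment 5 (Eve): course_id=3 -> matches Biology
  - enrollment 6 (Rosa): course_id=3 -> matches Biology
  - enrollment 7 (Jack): course_id=2 -> matches Programming
  - enrollment 8 (Fiona): course_id=3 -> matches Biology
  - enrollment 9 (Frank): course_id=3 -> matches Biology
So 1 of 9 rows is dropped.

SQL:
SELECT a.student, b.title AS course
FROM enrollments a
INNER JOIN courses b ON a.course_id = b.id

Result:
student | course        
--------+---------------
Olivia  | Linear Algebra
Dave    | Programming   
Karen   | Biology       
Eve     | Biology       
Rosa    | Biology       
Jack    | Programming   
Fiona   | Biology       
Frank   | Biology       


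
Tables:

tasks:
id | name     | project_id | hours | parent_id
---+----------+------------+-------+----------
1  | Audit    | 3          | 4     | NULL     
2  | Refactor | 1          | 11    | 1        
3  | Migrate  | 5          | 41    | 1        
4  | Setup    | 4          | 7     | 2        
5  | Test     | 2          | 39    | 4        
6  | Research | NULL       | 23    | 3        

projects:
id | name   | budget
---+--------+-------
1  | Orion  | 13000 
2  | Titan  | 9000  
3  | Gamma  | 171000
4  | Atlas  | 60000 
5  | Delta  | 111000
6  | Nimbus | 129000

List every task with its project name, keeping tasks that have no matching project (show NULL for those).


LEFT JOIN keeps every row from tasks (the left table); where project_id has no match in projects, the project columns become NULL. Walk through each task:
  - task 1 (Audit): project_id=3 -> matches Gamma
  - task 2 (Refactor): project_id=1 -> matches Orion
  - task 3 (Migrate): project_id=5 -> matches Delta
  - task 4 (Setup): project_id=4 -> matches Atlas
  - task 5 (Test): project_id=2 -> matches Titan
  - task 6 (Research): project_id=NULL, no match -> kept with NULL
All 6 rows appear; 1 has NULL project.

SQL:
SELECT a.name, b.name AS project
FROM tasks a
LEFT JOIN projects b ON a.project_id = b.id

Result:
name     | project
---------+--------
Audit    | Gamma  
Refactor | Orion  
Migrate  | Delta  
Setup    | Atlas  
Test     | Titan  
Research | NULL   


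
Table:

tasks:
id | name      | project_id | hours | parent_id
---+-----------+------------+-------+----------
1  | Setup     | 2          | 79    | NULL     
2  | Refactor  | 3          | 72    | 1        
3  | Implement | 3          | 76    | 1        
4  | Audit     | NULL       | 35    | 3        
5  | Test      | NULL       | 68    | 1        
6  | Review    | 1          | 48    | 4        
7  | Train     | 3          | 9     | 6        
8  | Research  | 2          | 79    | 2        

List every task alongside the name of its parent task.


This is a self-join: tasks is joined to a second copy of itself, matching each row's parent_id to another row's id. Use LEFT JOIN so rows with parent_id=NULL are kept.
  - task 1 (Setup): parent_id=NULL -> NULL
  - task 2 (Refactor): parent_id=1 -> Setup
  - task 3 (Implement): parent_id=1 -> Setup
  - task 4 (Audit): parent_id=3 -> Implement
  - task 5 (Test): parent_id=1 -> Setup
  - task 6 (Review): parent_id=4 -> Audit
  - task 7 (Train): parent_id=6 -> Review
  - task 8 (Research): parent_id=2 -> Refactor

SQL:
SELECT a.name AS item, b.name AS parent
FROM tasks a
LEFT JOIN tasks b ON a.parent_id = b.id

Result:
item      | parent   
----------+----------
Setup     | NULL     
Refactor  | Setup    
Implement | Setup    
Audit     | Implement
Test      | Setup    
Review    | Audit    
Train     | Review   
Research  | Refactor 


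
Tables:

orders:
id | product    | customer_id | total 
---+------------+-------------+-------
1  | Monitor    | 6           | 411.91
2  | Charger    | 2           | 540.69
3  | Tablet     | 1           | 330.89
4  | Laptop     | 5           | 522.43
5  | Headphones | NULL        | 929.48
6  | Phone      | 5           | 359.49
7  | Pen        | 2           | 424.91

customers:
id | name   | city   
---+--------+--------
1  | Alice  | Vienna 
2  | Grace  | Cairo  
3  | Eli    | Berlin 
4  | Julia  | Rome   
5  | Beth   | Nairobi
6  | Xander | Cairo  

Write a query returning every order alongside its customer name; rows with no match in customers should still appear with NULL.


LEFT JOIN keeps every row from orders (the left table); where customer_id has no match in customers, the customer columns become NULL. Walk through each order:
  - order 1 (Monitor): customer_id=6 -> matches Xander
  - order 2 (Charger): customer_id=2 -> matches Grace
  - order 3 (Tablet): customer_id=1 -> matches Alice
  - order 4 (Laptop): customer_id=5 -> matches Beth
  - order 5 (Headphones): customer_id=NULL, no match -> kept with NULL
  - order 6 (Phone): customer_id=5 -> matches Beth
  - order 7 (Pen): customer_id=2 -> matches Grace
All 7 rows appear; 1 has NULL customer.

SQL:
SELECT a.product, b.name AS customer
FROM orders a
LEFT JOIN customers b ON a.customer_id = b.id

Result:
product    | customer
-----------+---------
Monitor    | Xander  
Charger    | Grace   
Tablet     | Alice   
Laptop     | Beth    
Headphones | NULL    
Phone      | Beth    
Pen        | Grace   


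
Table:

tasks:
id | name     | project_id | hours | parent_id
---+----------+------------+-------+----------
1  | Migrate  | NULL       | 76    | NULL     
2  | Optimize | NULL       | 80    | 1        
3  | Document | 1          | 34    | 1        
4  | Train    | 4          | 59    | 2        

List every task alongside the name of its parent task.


This is a self-join: tasks is joined to a second copy of itself, matching each row's parent_id to another row's id. Use LEFT JOIN so rows with parent_id=NULL are kept.
  - task 1 (Migrate): parent_id=NULL -> NULL
  - task 2 (Optimize): parent_id=1 -> Migrate
  - task 3 (Document): parent_id=1 -> Migrate
  - task 4 (Train): parent_id=2 -> Optimize

SQL:
SELECT a.name AS item, b.name AS parent
FROM tasks a
LEFT JOIN tasks b ON a.parent_id = b.id

Result:
item     | parent  
---------+---------
Migrate  | NULL    
Optimize | Migrate 
Document | Migrate 
Train    | Optimize


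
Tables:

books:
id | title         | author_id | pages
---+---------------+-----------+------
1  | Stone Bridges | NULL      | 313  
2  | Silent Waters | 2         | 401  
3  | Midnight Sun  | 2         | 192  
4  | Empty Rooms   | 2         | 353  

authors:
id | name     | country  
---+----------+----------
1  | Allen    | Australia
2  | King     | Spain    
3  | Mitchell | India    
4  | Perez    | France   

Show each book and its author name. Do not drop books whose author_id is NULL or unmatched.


LEFT JOIN keeps every row from books (the left table); where author_id has no match in authors, the author columns become NULL. Walk through each book:
  - book 1 (Stone Bridges): author_id=NULL, no match -> kept with NULL
  - book 2 (Silent Waters): author_id=2 -> matches King
  - book 3 (Midnight Sun): author_id=2 -> matches King
  - book 4 (Empty Rooms): author_id=2 -> matches King
All 4 rows appear; 1 has NULL author.

SQL:
SELECT a.title, b.name AS author
FROM books a
LEFT JOIN authors b ON a.author_id = b.id

Result:
title         | author
--------------+-------
Stone Bridges | NULL  
Silent Waters | King  
Midnight Sun  | King  
Empty Rooms   | King  


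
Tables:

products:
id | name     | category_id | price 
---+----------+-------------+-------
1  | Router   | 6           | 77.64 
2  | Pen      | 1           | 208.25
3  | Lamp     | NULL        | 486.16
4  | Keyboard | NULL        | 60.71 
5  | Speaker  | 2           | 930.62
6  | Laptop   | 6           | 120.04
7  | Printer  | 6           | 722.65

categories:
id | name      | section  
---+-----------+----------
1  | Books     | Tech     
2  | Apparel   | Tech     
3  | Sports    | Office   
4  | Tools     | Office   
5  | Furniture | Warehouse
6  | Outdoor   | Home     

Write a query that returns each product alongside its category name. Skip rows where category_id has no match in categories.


INNER JOIN keeps only products rows whose category_id matches an id in categories. Walk through each product:
  - product 1 (Router): category_id=6 -> matches Outdoor
  - product 2 (Pen): category_id=1 -> matches Books
  - product 3 (Lamp): category_id=NULL, no match -> dropped
  - product 4 (Keyboard): category_id=NULL, no match -> dropped
  - product 5 (Speaker): category_id=2 -> matches Apparel
  - product 6 (Laptop): category_id=6 -> matches Outdoor
  - product 7 (Printer): category_id=6 -> matches Outdoor
So 2 of 7 rows are dropped.

SQL:
SELECT a.name, b.name AS category
FROM products a
INNER JOIN categories b ON a.category_id = b.id

Result:
name    | category
--------+---------
Router  | Outdoor 
Pen     | Books   
Speaker | Apparel 
Laptop  | Outdoor 
Printer | Outdoor 


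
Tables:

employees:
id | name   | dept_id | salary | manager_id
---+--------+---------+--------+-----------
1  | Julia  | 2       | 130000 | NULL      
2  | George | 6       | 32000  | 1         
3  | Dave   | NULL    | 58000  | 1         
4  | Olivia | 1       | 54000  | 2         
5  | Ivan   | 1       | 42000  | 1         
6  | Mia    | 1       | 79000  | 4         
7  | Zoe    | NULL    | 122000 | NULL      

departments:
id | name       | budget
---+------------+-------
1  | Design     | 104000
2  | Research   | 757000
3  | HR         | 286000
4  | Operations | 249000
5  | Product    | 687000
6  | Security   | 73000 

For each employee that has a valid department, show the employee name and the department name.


INNER JOIN keeps only employees rows whose dept_id matches an id in departments. Walk through each employee:
  - employee 1 (Julia): dept_id=2 -> matches Research
  - employee 2 (George): dept_id=6 -> matches Security
  - employee 3 (Dave): dept_id=NULL, no match -> dropped
  - employee 4 (Olivia): dept_id=1 -> matches Design
  - employee 5 (Ivan): dept_id=1 -> matches Design
  - employee 6 (Mia): dept_id=1 -> matches Design
  - employee 7 (Zoe): dept_id=NULL, no match -> dropped
So 2 of 7 rows are dropped.

SQL:
SELECT a.name, b.name AS department
FROM employees a
INNER JOIN departments b ON a.dept_id = b.id

Result:
name   | department
-------+-----------
Julia  | Research  
George | Security  
Olivia | Design    
Ivan   | Design    
Mia    | Design    


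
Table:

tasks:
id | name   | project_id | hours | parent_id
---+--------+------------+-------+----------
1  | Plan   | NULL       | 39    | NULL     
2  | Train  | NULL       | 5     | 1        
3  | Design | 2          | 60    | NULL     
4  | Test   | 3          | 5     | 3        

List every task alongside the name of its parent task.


This is a self-join: tasks is joined to a second copy of itself, matching each row's parent_id to another row's id. Use LEFT JOIN so rows with parent_id=NULL are kept.
  - task 1 (Plan): parent_id=NULL -> NULL
  - task 2 (Train): parent_id=1 -> Plan
  - task 3 (Design): parent_id=NULL -> NULL
  - task 4 (Test): parent_id=3 -> Design

SQL:
SELECT a.name AS item, b.name AS parent
FROM tasks a
LEFT JOIN tasks b ON a.parent_id = b.id

Result:
item   | parent
-------+-------
Plan   | NULL  
Train  | Plan  
Design | NULL  
Test   | Design


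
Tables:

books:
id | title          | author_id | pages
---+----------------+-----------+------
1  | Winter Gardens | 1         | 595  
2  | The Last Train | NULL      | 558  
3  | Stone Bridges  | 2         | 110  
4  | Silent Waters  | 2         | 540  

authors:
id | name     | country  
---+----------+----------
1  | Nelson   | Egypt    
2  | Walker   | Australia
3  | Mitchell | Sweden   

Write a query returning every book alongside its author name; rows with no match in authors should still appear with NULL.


LEFT JOIN keeps every row from books (the left table); where author_id has no match in authors, the author columns become NULL. Walk through each book:
  - book 1 (Winter Gardens): author_id=1 -> matches Nelson
  - book 2 (The Last Train): author_id=NULL, no match -> kept with NULL
  - book 3 (Stone Bridges): author_id=2 -> matches Walker
  - book 4 (Silent Waters): author_id=2 -> matches Walker
All 4 rows appear; 1 has NULL author.

SQL:
SELECT a.title, b.name AS author
FROM books a
LEFT JOIN authors b ON a.author_id = b.id

Result:
title          | author
---------------+-------
Winter Gardens | Nelson
The Last Train | NULL  
Stone Bridges  | Walker
Silent Waters  | Walker


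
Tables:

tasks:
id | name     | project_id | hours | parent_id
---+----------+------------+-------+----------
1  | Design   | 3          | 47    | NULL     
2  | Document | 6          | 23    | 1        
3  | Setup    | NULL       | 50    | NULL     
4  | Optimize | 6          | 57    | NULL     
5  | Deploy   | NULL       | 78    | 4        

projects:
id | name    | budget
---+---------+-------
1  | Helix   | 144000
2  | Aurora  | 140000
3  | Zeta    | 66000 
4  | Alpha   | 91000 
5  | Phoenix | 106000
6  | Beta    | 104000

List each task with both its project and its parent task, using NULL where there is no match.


Two LEFT JOINs from the same base table tasks: one to projects via project_id, one to tasks itself via parent_id. Both are LEFT so every task is preserved.
Match against projects:
  - task 1 (Design): project_id=3 -> matches Zeta
  - task 2 (Document): project_id=6 -> matches Beta
  - task 3 (Setup): project_id=NULL, no match -> kept with NULL
  - task 4 (Optimize): project_id=6 -> matches Beta
  - task 5 (Deploy): project_id=NULL, no match -> kept with NULL
Match against tasks (self):
  - task 1 (Design): parent_id=NULL -> NULL
  - task 2 (Document): parent_id=1 -> Design
  - task 3 (Setup): parent_id=NULL -> NULL
  - task 4 (Optimize): parent_id=NULL -> NULL
  - task 5 (Deploy): parent_id=4 -> Optimize

SQL:
SELECT a.name, b.name AS project, c.name AS parent
FROM tasks a
LEFT JOIN projects b ON a.project_id = b.id
LEFT JOIN tasks c ON a.parent_id = c.id

Result:
name     | project | parent  
---------+---------+---------
Design   | Zeta    | NULL    
Document | Beta    | Design  
Setup    | NULL    | NULL    
Optimize | Beta    | NULL    
Deploy   | NULL    | Optimize


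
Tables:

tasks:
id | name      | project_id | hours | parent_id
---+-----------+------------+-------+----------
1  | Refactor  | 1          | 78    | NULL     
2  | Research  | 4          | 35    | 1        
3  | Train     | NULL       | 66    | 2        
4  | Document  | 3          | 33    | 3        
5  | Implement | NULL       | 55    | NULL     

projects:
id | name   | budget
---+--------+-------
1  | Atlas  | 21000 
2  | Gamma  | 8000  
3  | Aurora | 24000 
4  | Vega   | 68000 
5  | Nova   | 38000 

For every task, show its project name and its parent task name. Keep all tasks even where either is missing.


Two LEFT JOINs from the same base table tasks: one to projects via project_id, one to tasks itself via parent_id. Both are LEFT so every task is preserved.
Match against projects:
  - task 1 (Refactor): project_id=1 -> matches Atlas
  - task 2 (Research): project_id=4 -> matches Vega
  - task 3 (Train): project_id=NULL, no match -> kept with NULL
  - task 4 (Document): project_id=3 -> matches Aurora
  - task 5 (Implement): project_id=NULL, no match -> kept with NULL
Match against tasks (self):
  - task 1 (Refactor): parent_id=NULL -> NULL
  - task 2 (Research): parent_id=1 -> Refactor
  - task 3 (Train): parent_id=2 -> Research
  - task 4 (Document): parent_id=3 -> Train
  - task 5 (Implement): parent_id=NULL -> NULL

SQL:
SELECT a.name, b.name AS project, c.name AS parent
FROM tasks a
LEFT JOIN projects b ON a.project_id = b.id
LEFT JOIN tasks c ON a.parent_id = c.id

Result:
name      | project | parent  
----------+---------+---------
Refactor  | Atlas   | NULL    
Research  | Vega    | Refactor
Train     | NULL    | Research
Document  | Aurora  | Train   
Implement | NULL    | NULL    


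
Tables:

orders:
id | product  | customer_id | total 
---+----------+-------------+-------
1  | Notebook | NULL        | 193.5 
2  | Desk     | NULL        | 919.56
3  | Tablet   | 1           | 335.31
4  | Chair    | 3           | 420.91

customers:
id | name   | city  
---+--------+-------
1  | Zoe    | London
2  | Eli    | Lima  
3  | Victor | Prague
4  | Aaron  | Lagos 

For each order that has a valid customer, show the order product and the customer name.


INNER JOIN keeps only orders rows whose customer_id matches an id in customers. Walk through each order:
  - order 1 (Notebook): customer_id=NULL, no match -> dropped
  - order 2 (Desk): customer_id=NULL, no match -> dropped
  - order 3 (Tablet): customer_id=1 -> matches Zoe
  - order 4 (Chair): customer_id=3 -> matches Victor
So 2 of 4 rows are dropped.

SQL:
SELECT a.product, b.name AS customer
FROM orders a
INNER JOIN customers b ON a.customer_id = b.id

Result:
product | customer
--------+---------
Tablet  | Zoe     
Chair   | Victor  


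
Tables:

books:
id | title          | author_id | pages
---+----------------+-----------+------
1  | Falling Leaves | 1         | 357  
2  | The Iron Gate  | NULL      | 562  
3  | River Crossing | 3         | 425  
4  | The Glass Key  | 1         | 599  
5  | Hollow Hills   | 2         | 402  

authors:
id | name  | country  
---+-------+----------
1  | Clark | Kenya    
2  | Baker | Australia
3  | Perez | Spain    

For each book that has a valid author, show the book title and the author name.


INNER JOIN keeps only books rows whose author_id matches an id in authors. Walk through each book:
  - book 1 (Falling Leaves): author_id=1 -> matches Clark
  - book 2 (The Iron Gate): author_id=NULL, no match -> dropped
  - book 3 (River Crossing): author_id=3 -> matches Perez
  - book 4 (The Glass Key): author_id=1 -> matches Clark
  - book 5 (Hollow Hills): author_id=2 -> matches Baker
So 1 of 5 rows is dropped.

SQL:
SELECT a.title, b.name AS author
FROM books a
INNER JOIN authors b ON a.author_id = b.id

Result:
title          | author
---------------+-------
Falling Leaves | Clark 
River Crossing | Perez 
The Glass Key  | Clark 
Hollow Hills   | Baker 


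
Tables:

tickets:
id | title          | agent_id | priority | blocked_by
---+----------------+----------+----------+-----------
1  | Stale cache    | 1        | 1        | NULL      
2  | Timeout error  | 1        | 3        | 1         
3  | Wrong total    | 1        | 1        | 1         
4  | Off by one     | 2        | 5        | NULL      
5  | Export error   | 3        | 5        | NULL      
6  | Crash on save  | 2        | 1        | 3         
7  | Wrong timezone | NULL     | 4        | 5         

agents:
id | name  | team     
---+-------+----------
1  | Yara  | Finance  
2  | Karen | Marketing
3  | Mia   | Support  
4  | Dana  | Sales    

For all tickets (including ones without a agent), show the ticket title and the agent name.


LEFT JOIN keeps every row from tickets (the left table); where agent_id has no match in agents, the agent columns become NULL. Walk through each ticket:
  - ticket 1 (Stale cache): agent_id=1 -> matches Yara
  - ticket 2 (Timeout error): agent_id=1 -> matches Yara
  - ticket 3 (Wrong total): agent_id=1 -> matches Yara
  - ticket 4 (Off by one): agent_id=2 -> matches Karen
  - ticket 5 (Export error): agent_id=3 -> matches Mia
  - ticket 6 (Crash on save): agent_id=2 -> matches Karen
  - ticket 7 (Wrong timezone): agent_id=NULL, no match -> kept with NULL
All 7 rows appear; 1 has NULL agent.

SQL:
SELECT a.title, b.name AS agent
FROM tickets a
LEFT JOIN agents b ON a.agent_id = b.id

Result:
title          | agent
---------------+------
Stale cache    | Yara 
Timeout error  | Yara 
Wrong total    | Yara 
Off by one     | Karen
Export error   | Mia  
Crash on save  | Karen
Wrong timezone | NULL 
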